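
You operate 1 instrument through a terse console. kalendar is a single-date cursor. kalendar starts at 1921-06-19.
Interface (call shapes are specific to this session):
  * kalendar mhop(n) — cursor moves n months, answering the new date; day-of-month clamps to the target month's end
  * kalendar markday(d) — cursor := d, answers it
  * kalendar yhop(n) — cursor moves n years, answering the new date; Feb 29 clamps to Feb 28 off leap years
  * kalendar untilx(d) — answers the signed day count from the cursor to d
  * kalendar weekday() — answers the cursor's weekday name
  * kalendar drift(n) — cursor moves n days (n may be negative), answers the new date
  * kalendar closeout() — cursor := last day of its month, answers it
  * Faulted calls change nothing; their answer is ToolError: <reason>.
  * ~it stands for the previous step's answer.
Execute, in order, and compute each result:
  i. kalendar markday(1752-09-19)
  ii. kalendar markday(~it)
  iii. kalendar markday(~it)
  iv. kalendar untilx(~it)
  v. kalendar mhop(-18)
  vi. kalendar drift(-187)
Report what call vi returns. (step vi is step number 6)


Answer: 1750-09-13

Derivation:
Now I run kalendar markday using d=1752-09-19: 1752-09-19.
Invoking kalendar markday using d=~it, which returns 1752-09-19.
Next I call kalendar markday using d=~it, → 1752-09-19.
Next I call kalendar untilx using d=~it, yielding 0.
Using kalendar mhop using n=-18, which returns 1751-03-19.
Then kalendar drift using n=-187, and observe 1750-09-13.


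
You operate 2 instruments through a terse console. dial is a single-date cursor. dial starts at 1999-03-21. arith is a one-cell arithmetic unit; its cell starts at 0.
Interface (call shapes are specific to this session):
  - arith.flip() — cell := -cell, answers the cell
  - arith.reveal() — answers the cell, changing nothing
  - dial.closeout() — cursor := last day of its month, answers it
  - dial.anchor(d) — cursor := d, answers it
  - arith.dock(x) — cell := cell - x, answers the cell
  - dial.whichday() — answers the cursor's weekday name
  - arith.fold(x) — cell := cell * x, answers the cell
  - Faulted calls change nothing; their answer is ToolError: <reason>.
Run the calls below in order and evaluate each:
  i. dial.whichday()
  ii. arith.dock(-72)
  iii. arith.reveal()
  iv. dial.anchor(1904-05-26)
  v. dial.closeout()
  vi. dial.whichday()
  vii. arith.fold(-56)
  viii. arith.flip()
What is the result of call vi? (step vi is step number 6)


! 1. dial.whichday() => Sunday
! 2. arith.dock(x→-72) => 72
! 3. arith.reveal() => 72
! 4. dial.anchor(d→1904-05-26) => 1904-05-26
! 5. dial.closeout() => 1904-05-31
! 6. dial.whichday() => Tuesday
! 7. arith.fold(x→-56) => -4032
! 8. arith.flip() => 4032

Answer: Tuesday


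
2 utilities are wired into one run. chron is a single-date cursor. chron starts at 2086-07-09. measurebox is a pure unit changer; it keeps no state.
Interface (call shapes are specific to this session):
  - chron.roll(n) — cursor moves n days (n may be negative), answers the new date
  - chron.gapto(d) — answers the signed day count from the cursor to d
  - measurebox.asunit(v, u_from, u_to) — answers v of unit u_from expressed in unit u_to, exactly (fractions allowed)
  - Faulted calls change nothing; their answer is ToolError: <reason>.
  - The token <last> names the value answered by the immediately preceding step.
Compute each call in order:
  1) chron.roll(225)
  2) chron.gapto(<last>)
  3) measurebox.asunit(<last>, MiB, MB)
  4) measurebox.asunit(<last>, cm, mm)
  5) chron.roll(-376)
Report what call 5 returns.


;; 1. roll(n: 225) : 2087-02-19
;; 2. gapto(d: <last>) : 0
;; 3. asunit(v: <last>, u_from: MiB, u_to: MB) : 0
;; 4. asunit(v: <last>, u_from: cm, u_to: mm) : 0
;; 5. roll(n: -376) : 2086-02-08

Answer: 2086-02-08


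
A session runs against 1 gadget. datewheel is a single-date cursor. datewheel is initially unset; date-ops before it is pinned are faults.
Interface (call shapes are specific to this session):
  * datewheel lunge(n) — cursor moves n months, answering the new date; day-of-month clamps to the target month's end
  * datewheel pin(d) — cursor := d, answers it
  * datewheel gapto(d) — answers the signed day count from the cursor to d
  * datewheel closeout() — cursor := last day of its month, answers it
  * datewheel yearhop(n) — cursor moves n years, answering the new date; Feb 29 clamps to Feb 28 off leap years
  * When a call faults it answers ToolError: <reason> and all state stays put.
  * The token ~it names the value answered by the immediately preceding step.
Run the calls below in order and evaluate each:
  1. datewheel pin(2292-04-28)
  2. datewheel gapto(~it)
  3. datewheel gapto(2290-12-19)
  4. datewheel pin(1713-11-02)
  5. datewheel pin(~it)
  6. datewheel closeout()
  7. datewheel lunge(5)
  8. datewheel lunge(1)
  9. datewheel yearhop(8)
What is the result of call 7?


Answer: 1714-04-30

Derivation:
Step: datewheel pin[d='2292-04-28']
Result: 2292-04-28
Step: datewheel gapto[d='~it']
Result: 0
Step: datewheel gapto[d='2290-12-19']
Result: -496
Step: datewheel pin[d='1713-11-02']
Result: 1713-11-02
Step: datewheel pin[d='~it']
Result: 1713-11-02
Step: datewheel closeout[]
Result: 1713-11-30
Step: datewheel lunge[n='5']
Result: 1714-04-30
Step: datewheel lunge[n='1']
Result: 1714-05-30
Step: datewheel yearhop[n='8']
Result: 1722-05-30


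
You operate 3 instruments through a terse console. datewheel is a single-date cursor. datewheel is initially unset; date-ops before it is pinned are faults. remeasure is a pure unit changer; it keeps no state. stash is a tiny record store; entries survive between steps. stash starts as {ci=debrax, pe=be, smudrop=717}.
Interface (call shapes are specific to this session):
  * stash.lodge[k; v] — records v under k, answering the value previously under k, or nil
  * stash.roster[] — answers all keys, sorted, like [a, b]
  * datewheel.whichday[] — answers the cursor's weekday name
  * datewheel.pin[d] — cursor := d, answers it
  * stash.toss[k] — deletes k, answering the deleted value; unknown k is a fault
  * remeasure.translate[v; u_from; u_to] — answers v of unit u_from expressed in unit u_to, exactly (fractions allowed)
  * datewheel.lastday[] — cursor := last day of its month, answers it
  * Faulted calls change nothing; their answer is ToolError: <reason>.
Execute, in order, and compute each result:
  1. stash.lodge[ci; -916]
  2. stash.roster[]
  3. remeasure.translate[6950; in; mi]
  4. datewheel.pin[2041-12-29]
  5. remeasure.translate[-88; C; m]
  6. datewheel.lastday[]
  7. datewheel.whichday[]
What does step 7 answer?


Answer: Tuesday

Derivation:
~$ stash.lodge k: ci v: -916
:: debrax
~$ stash.roster
:: [ci, pe, smudrop]
~$ remeasure.translate v: 6950 u_from: in u_to: mi
:: 695/6336
~$ datewheel.pin d: 2041-12-29
:: 2041-12-29
~$ remeasure.translate v: -88 u_from: C u_to: m
:: ToolError: incompatible units
~$ datewheel.lastday
:: 2041-12-31
~$ datewheel.whichday
:: Tuesday


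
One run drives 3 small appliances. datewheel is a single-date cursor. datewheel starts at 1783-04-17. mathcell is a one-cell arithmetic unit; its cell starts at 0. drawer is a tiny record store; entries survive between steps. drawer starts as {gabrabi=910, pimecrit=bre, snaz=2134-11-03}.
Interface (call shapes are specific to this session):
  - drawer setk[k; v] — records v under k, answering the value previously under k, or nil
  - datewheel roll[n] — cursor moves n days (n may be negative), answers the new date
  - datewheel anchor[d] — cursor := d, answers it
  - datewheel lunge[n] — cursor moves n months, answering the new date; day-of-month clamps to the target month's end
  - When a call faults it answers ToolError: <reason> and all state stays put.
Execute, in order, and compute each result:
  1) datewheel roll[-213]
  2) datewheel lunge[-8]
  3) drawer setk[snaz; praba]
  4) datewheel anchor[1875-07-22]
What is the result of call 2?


Answer: 1782-01-16

Derivation:
>> datewheel roll(n=-213)
<< 1782-09-16
>> datewheel lunge(n=-8)
<< 1782-01-16
>> drawer setk(k=snaz, v=praba)
<< 2134-11-03
>> datewheel anchor(d=1875-07-22)
<< 1875-07-22


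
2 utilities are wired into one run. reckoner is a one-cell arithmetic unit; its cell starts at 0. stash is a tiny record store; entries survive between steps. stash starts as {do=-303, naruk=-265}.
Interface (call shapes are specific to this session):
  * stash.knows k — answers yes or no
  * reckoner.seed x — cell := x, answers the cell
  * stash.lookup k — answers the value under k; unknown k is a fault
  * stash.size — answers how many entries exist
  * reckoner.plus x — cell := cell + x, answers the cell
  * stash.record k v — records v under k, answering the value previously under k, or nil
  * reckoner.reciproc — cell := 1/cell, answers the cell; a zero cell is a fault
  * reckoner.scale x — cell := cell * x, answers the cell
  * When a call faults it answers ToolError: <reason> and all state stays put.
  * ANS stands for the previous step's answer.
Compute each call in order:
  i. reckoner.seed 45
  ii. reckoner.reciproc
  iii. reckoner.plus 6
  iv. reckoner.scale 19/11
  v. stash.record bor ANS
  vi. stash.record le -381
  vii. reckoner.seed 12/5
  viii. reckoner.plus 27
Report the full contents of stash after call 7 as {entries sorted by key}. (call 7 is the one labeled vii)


Step: reckoner.seed[45]
Result: 45
Step: reckoner.reciproc[]
Result: 1/45
Step: reckoner.plus[6]
Result: 271/45
Step: reckoner.scale[19/11]
Result: 5149/495
Step: stash.record[bor; ANS]
Result: nil
Step: stash.record[le; -381]
Result: nil
Step: reckoner.seed[12/5]
Result: 12/5
Step: reckoner.plus[27]
Result: 147/5

Answer: {bor=5149/495, do=-303, le=-381, naruk=-265}


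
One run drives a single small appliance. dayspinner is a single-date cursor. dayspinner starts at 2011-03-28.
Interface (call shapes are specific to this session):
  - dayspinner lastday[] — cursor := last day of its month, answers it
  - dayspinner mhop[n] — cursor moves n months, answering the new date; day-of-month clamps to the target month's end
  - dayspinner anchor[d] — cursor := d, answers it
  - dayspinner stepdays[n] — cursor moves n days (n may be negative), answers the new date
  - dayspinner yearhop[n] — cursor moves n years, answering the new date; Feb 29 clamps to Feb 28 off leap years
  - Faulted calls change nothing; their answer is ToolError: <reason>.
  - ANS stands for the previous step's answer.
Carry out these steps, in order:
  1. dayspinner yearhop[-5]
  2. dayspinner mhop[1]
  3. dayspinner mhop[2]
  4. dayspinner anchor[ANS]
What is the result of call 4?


// 1. dayspinner yearhop(n=-5) ~> 2006-03-28
// 2. dayspinner mhop(n=1) ~> 2006-04-28
// 3. dayspinner mhop(n=2) ~> 2006-06-28
// 4. dayspinner anchor(d=ANS) ~> 2006-06-28

Answer: 2006-06-28


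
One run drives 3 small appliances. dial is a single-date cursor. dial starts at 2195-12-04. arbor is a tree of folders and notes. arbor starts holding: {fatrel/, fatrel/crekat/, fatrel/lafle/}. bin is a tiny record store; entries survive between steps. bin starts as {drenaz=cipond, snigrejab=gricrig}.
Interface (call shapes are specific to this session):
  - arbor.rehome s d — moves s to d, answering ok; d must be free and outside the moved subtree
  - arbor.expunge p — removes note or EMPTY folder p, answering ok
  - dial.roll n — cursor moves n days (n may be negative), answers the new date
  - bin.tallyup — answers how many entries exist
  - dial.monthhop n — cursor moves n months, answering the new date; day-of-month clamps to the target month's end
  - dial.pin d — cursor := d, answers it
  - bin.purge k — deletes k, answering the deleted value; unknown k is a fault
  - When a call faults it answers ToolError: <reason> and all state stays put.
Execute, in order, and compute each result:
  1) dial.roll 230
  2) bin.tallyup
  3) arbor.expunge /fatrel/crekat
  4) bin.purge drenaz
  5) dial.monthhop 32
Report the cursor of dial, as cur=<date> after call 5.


Act: dial.roll[n=230]
Obs: 2196-07-21
Act: bin.tallyup[]
Obs: 2
Act: arbor.expunge[p=/fatrel/crekat]
Obs: ok
Act: bin.purge[k=drenaz]
Obs: cipond
Act: dial.monthhop[n=32]
Obs: 2199-03-21

Answer: cur=2199-03-21


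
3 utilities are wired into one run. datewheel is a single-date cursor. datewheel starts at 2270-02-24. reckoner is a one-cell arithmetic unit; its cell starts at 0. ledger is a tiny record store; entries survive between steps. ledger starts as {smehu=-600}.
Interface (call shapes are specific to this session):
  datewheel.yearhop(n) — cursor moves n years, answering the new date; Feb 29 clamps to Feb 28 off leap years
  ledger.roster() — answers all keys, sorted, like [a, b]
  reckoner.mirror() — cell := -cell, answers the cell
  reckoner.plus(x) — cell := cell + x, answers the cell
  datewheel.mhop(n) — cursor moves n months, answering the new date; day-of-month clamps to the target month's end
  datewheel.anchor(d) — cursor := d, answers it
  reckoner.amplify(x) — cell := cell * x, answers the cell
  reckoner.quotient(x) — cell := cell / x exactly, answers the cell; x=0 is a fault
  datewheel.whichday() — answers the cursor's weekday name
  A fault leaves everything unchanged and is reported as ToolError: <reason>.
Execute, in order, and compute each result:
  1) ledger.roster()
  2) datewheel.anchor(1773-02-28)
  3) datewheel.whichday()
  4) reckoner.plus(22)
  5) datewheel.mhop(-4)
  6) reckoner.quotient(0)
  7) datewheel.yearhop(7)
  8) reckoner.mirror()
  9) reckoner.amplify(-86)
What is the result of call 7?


CALL ledger.roster[]
RET  [smehu]
CALL datewheel.anchor[d='1773-02-28']
RET  1773-02-28
CALL datewheel.whichday[]
RET  Sunday
CALL reckoner.plus[x='22']
RET  22
CALL datewheel.mhop[n='-4']
RET  1772-10-28
CALL reckoner.quotient[x='0']
RET  ToolError: division by zero
CALL datewheel.yearhop[n='7']
RET  1779-10-28
CALL reckoner.mirror[]
RET  -22
CALL reckoner.amplify[x='-86']
RET  1892

Answer: 1779-10-28


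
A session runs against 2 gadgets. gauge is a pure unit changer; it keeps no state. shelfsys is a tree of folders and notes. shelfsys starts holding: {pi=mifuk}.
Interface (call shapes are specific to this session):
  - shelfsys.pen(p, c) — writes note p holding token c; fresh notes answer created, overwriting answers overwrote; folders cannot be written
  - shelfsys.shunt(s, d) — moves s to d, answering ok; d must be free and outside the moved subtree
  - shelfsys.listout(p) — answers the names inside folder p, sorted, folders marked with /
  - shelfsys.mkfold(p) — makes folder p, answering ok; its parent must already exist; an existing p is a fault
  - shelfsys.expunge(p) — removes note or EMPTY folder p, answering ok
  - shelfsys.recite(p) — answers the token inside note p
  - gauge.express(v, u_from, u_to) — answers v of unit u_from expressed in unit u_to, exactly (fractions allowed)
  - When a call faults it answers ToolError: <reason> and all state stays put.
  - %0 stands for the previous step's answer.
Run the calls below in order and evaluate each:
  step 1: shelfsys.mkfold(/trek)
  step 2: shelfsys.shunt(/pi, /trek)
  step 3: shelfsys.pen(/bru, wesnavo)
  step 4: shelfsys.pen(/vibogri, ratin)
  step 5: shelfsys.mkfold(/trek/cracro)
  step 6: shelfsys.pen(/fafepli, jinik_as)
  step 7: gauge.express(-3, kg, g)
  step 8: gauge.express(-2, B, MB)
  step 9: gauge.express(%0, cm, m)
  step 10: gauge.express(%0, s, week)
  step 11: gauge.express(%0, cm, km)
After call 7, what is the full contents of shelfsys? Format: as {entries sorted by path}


[in] shelfsys.mkfold p='/trek'
  ok
[in] shelfsys.shunt s='/pi' d='/trek'
  ToolError: exists
[in] shelfsys.pen p='/bru' c='wesnavo'
  created
[in] shelfsys.pen p='/vibogri' c='ratin'
  created
[in] shelfsys.mkfold p='/trek/cracro'
  ok
[in] shelfsys.pen p='/fafepli' c='jinik_as'
  created
[in] gauge.express v='-3' u_from='kg' u_to='g'
  -3000
[in] gauge.express v='-2' u_from='B' u_to='MB'
  -1/500000
[in] gauge.express v='%0' u_from='cm' u_to='m'
  -1/50000000
[in] gauge.express v='%0' u_from='s' u_to='week'
  -1/30240000000000
[in] gauge.express v='%0' u_from='cm' u_to='km'
  -1/3024000000000000000

Answer: {bru=wesnavo, fafepli=jinik_as, pi=mifuk, trek/, trek/cracro/, vibogri=ratin}


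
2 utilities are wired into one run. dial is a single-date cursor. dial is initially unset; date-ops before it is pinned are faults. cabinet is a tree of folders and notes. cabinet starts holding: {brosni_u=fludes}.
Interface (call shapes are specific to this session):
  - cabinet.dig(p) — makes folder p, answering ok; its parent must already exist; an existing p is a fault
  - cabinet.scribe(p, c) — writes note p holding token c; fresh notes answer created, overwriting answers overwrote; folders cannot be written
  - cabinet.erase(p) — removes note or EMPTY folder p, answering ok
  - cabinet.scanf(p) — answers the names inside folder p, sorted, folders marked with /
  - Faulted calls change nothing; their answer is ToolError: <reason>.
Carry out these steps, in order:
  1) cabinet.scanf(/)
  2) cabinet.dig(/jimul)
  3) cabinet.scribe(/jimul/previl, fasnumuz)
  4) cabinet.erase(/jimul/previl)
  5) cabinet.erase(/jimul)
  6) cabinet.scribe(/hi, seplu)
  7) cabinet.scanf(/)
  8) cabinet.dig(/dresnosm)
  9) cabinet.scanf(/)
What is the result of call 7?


Answer: [brosni_u, hi]

Derivation:
>>> cabinet.scanf p='/'
[out] [brosni_u]
>>> cabinet.dig p='/jimul'
[out] ok
>>> cabinet.scribe p='/jimul/previl' c='fasnumuz'
[out] created
>>> cabinet.erase p='/jimul/previl'
[out] ok
>>> cabinet.erase p='/jimul'
[out] ok
>>> cabinet.scribe p='/hi' c='seplu'
[out] created
>>> cabinet.scanf p='/'
[out] [brosni_u, hi]
>>> cabinet.dig p='/dresnosm'
[out] ok
>>> cabinet.scanf p='/'
[out] [brosni_u, dresnosm/, hi]


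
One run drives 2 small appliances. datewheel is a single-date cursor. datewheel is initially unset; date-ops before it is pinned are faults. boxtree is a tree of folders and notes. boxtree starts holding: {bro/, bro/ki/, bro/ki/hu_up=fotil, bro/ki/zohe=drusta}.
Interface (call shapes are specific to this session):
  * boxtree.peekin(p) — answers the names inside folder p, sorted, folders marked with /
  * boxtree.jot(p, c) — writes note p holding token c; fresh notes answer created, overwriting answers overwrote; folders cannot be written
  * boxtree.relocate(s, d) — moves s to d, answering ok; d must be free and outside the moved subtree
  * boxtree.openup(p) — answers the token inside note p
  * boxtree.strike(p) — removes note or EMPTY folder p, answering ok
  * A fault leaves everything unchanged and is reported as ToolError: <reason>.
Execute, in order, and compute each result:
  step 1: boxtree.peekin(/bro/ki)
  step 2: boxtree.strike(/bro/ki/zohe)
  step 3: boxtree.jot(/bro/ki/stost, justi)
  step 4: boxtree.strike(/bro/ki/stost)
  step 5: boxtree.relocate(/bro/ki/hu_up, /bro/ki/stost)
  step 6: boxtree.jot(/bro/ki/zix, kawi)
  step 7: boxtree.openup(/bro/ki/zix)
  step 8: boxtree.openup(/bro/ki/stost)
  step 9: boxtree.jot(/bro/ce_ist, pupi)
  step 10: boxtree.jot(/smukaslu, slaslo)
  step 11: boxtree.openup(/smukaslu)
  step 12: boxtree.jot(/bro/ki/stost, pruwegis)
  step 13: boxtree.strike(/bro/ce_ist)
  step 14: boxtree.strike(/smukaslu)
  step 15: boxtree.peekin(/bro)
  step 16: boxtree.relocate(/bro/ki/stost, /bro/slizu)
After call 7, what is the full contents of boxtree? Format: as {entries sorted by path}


Step: peekin[p=/bro/ki]
Result: [hu_up, zohe]
Step: strike[p=/bro/ki/zohe]
Result: ok
Step: jot[p=/bro/ki/stost; c=justi]
Result: created
Step: strike[p=/bro/ki/stost]
Result: ok
Step: relocate[s=/bro/ki/hu_up; d=/bro/ki/stost]
Result: ok
Step: jot[p=/bro/ki/zix; c=kawi]
Result: created
Step: openup[p=/bro/ki/zix]
Result: kawi
Step: openup[p=/bro/ki/stost]
Result: fotil
Step: jot[p=/bro/ce_ist; c=pupi]
Result: created
Step: jot[p=/smukaslu; c=slaslo]
Result: created
Step: openup[p=/smukaslu]
Result: slaslo
Step: jot[p=/bro/ki/stost; c=pruwegis]
Result: overwrote
Step: strike[p=/bro/ce_ist]
Result: ok
Step: strike[p=/smukaslu]
Result: ok
Step: peekin[p=/bro]
Result: [ki/]
Step: relocate[s=/bro/ki/stost; d=/bro/slizu]
Result: ok

Answer: {bro/, bro/ki/, bro/ki/stost=fotil, bro/ki/zix=kawi}


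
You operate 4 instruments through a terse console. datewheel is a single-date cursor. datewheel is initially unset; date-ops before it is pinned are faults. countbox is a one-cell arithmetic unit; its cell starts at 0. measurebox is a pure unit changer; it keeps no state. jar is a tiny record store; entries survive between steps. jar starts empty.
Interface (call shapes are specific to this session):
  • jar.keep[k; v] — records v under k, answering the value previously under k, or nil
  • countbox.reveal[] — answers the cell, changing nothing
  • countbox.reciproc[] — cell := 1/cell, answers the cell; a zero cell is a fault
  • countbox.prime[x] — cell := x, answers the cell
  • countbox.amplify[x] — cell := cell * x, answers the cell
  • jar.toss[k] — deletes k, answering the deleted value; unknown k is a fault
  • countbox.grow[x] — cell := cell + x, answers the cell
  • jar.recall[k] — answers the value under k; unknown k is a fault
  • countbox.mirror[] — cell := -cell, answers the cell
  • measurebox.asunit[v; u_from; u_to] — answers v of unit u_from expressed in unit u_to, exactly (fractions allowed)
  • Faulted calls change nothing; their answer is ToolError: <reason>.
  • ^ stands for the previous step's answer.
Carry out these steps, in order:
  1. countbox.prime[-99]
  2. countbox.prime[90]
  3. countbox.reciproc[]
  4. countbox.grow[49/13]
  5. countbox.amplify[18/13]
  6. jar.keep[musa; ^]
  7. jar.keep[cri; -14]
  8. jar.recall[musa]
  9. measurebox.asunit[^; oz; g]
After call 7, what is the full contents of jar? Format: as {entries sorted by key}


Answer: {cri=-14, musa=4423/845}

Derivation:
$ countbox.prime x: -99
[out] -99
$ countbox.prime x: 90
[out] 90
$ countbox.reciproc
[out] 1/90
$ countbox.grow x: 49/13
[out] 4423/1170
$ countbox.amplify x: 18/13
[out] 4423/845
$ jar.keep k: musa v: ^
[out] nil
$ jar.keep k: cri v: -14
[out] nil
$ jar.recall k: musa
[out] 4423/845
$ measurebox.asunit v: ^ u_from: oz u_to: g
[out] 200623905251/1352000000


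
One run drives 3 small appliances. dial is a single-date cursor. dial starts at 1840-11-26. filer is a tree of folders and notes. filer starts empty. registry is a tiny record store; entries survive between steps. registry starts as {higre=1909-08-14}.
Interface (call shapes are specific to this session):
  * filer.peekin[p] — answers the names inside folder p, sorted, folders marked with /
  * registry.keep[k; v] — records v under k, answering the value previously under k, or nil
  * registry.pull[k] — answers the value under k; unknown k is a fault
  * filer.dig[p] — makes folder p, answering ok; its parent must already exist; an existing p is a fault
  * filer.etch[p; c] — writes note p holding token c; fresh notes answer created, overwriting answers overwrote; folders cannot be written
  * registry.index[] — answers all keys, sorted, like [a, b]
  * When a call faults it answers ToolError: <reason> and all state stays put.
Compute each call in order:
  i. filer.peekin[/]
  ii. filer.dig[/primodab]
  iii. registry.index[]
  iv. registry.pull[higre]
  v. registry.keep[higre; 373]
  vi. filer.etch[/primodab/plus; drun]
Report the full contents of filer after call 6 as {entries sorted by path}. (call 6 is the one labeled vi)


Answer: {primodab/, primodab/plus=drun}

Derivation:
I invoke filer.peekin on p: /, and observe [].
Then filer.dig on p: /primodab: ok.
Using registry.index(), and observe [higre].
Invoking registry.pull on k: higre, and get 1909-08-14.
I invoke registry.keep on k: higre, v: 373, yielding 1909-08-14.
Using filer.etch on p: /primodab/plus, c: drun, and get created.


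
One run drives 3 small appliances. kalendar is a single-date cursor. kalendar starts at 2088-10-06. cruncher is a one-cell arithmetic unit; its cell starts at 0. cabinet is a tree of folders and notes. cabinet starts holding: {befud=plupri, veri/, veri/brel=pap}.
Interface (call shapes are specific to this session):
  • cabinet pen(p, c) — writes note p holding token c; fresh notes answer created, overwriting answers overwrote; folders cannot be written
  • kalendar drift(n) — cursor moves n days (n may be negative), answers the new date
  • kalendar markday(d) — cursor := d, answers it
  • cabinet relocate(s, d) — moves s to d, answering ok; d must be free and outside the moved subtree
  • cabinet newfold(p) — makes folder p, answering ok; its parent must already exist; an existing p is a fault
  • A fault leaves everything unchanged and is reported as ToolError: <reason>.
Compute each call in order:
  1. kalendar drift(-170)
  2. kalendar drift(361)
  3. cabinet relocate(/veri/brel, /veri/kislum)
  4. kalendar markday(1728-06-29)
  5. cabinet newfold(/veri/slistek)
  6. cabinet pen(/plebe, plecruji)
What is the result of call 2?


Step: kalendar drift[n→-170]
Result: 2088-04-19
Step: kalendar drift[n→361]
Result: 2089-04-15
Step: cabinet relocate[s→/veri/brel; d→/veri/kislum]
Result: ok
Step: kalendar markday[d→1728-06-29]
Result: 1728-06-29
Step: cabinet newfold[p→/veri/slistek]
Result: ok
Step: cabinet pen[p→/plebe; c→plecruji]
Result: created

Answer: 2089-04-15


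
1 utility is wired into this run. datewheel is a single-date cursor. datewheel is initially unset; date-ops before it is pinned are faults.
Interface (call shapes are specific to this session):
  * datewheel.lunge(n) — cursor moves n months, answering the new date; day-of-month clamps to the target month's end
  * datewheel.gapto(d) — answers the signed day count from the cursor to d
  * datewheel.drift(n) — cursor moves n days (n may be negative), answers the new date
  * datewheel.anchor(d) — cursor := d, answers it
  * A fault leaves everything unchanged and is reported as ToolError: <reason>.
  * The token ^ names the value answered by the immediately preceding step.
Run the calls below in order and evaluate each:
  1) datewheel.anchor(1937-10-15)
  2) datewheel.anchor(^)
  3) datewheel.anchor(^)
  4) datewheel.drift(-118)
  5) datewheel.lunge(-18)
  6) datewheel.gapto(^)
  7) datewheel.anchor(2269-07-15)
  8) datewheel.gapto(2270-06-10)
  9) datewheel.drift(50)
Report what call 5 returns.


>> datewheel.anchor(d='1937-10-15')
<< 1937-10-15
>> datewheel.anchor(d='^')
<< 1937-10-15
>> datewheel.anchor(d='^')
<< 1937-10-15
>> datewheel.drift(n='-118')
<< 1937-06-19
>> datewheel.lunge(n='-18')
<< 1935-12-19
>> datewheel.gapto(d='^')
<< 0
>> datewheel.anchor(d='2269-07-15')
<< 2269-07-15
>> datewheel.gapto(d='2270-06-10')
<< 330
>> datewheel.drift(n='50')
<< 2269-09-03

Answer: 1935-12-19


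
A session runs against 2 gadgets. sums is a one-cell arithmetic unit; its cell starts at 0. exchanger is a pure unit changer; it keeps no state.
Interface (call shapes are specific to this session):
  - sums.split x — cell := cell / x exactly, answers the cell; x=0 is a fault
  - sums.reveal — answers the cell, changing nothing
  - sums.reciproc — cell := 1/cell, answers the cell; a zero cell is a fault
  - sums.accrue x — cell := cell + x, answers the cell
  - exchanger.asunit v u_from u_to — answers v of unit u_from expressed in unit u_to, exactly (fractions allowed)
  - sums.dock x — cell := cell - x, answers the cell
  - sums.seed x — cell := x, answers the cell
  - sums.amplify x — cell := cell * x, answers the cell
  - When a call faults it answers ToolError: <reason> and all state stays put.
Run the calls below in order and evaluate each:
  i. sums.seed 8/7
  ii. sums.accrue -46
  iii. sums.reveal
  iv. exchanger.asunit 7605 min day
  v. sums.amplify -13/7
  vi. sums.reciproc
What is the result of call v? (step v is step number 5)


→ seed(8/7)
← 8/7
→ accrue(-46)
← -314/7
→ reveal()
← -314/7
→ asunit(7605, min, day)
← 169/32
→ amplify(-13/7)
← 4082/49
→ reciproc()
← 49/4082

Answer: 4082/49


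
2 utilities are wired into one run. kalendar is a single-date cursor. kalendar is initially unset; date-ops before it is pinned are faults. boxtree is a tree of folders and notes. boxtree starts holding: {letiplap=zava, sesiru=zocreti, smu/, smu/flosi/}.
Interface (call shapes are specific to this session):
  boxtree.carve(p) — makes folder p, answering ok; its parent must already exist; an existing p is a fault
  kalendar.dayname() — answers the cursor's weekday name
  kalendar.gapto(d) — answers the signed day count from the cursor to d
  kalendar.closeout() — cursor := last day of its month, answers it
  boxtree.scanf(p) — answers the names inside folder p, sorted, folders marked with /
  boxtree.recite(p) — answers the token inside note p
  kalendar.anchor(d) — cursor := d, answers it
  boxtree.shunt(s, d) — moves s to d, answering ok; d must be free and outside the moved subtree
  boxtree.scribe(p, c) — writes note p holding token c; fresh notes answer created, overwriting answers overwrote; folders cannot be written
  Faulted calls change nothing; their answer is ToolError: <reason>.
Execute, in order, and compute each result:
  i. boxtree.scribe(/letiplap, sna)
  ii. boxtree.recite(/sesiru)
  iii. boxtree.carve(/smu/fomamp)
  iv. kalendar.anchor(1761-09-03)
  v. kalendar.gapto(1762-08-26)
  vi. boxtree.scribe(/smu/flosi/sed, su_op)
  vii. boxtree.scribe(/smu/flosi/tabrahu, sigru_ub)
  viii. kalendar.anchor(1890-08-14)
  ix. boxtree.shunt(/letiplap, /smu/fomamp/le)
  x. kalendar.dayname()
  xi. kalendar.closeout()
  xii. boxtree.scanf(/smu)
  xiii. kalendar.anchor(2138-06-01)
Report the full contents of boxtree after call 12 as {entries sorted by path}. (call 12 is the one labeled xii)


;; scribe(p: /letiplap, c: sna) == overwrote
;; recite(p: /sesiru) == zocreti
;; carve(p: /smu/fomamp) == ok
;; anchor(d: 1761-09-03) == 1761-09-03
;; gapto(d: 1762-08-26) == 357
;; scribe(p: /smu/flosi/sed, c: su_op) == created
;; scribe(p: /smu/flosi/tabrahu, c: sigru_ub) == created
;; anchor(d: 1890-08-14) == 1890-08-14
;; shunt(s: /letiplap, d: /smu/fomamp/le) == ok
;; dayname() == Thursday
;; closeout() == 1890-08-31
;; scanf(p: /smu) == [flosi/, fomamp/]
;; anchor(d: 2138-06-01) == 2138-06-01

Answer: {sesiru=zocreti, smu/, smu/flosi/, smu/flosi/sed=su_op, smu/flosi/tabrahu=sigru_ub, smu/fomamp/, smu/fomamp/le=sna}


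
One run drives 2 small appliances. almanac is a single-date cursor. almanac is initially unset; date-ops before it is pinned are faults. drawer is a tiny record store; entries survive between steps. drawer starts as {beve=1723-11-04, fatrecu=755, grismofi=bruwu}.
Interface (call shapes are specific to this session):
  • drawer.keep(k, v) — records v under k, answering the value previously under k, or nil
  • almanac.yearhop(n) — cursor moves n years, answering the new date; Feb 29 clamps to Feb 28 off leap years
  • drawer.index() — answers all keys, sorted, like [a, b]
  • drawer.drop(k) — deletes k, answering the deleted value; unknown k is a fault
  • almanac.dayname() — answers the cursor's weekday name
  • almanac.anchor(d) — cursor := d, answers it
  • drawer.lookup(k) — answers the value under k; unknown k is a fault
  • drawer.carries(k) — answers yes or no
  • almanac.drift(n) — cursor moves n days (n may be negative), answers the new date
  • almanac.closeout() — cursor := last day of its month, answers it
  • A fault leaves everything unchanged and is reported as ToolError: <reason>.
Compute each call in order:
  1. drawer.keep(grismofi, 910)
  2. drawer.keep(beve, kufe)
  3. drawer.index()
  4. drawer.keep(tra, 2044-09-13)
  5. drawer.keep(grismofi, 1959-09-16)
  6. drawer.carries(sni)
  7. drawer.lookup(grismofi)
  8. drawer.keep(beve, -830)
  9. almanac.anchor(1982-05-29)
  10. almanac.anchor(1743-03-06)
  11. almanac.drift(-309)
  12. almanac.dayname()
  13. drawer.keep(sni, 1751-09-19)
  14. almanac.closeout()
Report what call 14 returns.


I try drawer.keep using grismofi, 910, which returns bruwu.
I invoke drawer.keep using beve, kufe, and get 1723-11-04.
Invoking drawer.index, and see [beve, fatrecu, grismofi].
Calling drawer.keep using tra, 2044-09-13, giving nil.
Calling drawer.keep using grismofi, 1959-09-16: 910.
Now I run drawer.carries using sni: no.
Then drawer.lookup using grismofi, which returns 1959-09-16.
Now I run drawer.keep using beve, -830, yielding kufe.
Then almanac.anchor using 1982-05-29, giving 1982-05-29.
Invoking almanac.anchor using 1743-03-06, and observe 1743-03-06.
Next I call almanac.drift using -309, → 1742-05-01.
I invoke almanac.dayname, — result: Tuesday.
Invoking drawer.keep using sni, 1751-09-19, and get nil.
I call almanac.closeout, yielding 1742-05-31.

Answer: 1742-05-31


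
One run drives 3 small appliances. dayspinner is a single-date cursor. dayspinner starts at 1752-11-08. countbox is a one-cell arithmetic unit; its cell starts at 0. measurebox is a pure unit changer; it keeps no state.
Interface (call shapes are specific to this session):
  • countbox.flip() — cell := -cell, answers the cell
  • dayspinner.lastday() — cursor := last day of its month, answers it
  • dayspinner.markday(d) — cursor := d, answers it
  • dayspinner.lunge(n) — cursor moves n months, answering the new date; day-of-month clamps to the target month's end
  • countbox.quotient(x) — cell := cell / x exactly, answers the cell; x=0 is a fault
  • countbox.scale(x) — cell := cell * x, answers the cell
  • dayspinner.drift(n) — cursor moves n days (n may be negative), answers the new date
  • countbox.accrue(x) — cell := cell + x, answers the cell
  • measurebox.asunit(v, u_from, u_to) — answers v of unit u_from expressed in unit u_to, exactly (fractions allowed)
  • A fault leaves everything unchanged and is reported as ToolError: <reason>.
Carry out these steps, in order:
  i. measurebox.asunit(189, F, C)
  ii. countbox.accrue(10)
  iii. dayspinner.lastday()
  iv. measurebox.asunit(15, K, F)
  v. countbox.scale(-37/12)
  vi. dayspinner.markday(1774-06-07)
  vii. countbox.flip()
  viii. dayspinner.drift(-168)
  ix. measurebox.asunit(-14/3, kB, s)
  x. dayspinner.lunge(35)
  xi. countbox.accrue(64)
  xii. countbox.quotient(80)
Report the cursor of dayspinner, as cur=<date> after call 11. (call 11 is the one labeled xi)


~$ measurebox.asunit v→189 u_from→F u_to→C
:: 785/9
~$ countbox.accrue x→10
:: 10
~$ dayspinner.lastday
:: 1752-11-30
~$ measurebox.asunit v→15 u_from→K u_to→F
:: -43267/100
~$ countbox.scale x→-37/12
:: -185/6
~$ dayspinner.markday d→1774-06-07
:: 1774-06-07
~$ countbox.flip
:: 185/6
~$ dayspinner.drift n→-168
:: 1773-12-21
~$ measurebox.asunit v→-14/3 u_from→kB u_to→s
:: ToolError: incompatible units
~$ dayspinner.lunge n→35
:: 1776-11-21
~$ countbox.accrue x→64
:: 569/6
~$ countbox.quotient x→80
:: 569/480

Answer: cur=1776-11-21


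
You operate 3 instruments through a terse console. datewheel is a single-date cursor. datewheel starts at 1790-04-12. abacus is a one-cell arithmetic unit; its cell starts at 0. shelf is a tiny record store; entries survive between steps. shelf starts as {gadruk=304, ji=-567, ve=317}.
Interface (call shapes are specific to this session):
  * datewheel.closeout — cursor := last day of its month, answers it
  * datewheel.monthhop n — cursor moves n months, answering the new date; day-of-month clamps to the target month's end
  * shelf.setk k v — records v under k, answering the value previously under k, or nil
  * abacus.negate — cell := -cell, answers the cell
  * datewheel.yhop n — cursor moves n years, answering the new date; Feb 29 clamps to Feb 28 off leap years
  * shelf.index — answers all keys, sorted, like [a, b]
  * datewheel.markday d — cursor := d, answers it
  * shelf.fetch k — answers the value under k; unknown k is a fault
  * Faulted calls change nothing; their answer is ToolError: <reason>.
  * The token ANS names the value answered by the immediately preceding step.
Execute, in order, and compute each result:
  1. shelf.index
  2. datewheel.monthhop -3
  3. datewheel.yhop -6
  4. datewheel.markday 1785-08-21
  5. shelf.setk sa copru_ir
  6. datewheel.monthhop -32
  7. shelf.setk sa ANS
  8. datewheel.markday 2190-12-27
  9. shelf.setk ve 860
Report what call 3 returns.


> shelf.index
= [gadruk, ji, ve]
> datewheel.monthhop n=-3
= 1790-01-12
> datewheel.yhop n=-6
= 1784-01-12
> datewheel.markday d=1785-08-21
= 1785-08-21
> shelf.setk k=sa v=copru_ir
= nil
> datewheel.monthhop n=-32
= 1782-12-21
> shelf.setk k=sa v=ANS
= copru_ir
> datewheel.markday d=2190-12-27
= 2190-12-27
> shelf.setk k=ve v=860
= 317

Answer: 1784-01-12


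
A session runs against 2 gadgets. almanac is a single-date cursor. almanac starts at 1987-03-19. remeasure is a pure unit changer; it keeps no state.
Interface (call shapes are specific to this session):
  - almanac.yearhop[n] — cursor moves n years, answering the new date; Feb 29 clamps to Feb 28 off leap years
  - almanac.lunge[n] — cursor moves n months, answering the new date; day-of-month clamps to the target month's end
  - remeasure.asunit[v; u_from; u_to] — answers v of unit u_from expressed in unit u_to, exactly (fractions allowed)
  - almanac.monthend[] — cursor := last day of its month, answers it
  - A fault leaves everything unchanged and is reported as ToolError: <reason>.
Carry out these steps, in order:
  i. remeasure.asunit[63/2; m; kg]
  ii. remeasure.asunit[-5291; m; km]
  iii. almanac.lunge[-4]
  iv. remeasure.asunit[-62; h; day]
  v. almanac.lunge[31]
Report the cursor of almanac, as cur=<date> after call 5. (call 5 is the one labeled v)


Answer: cur=1989-06-19

Derivation:
Now I run remeasure.asunit passing v='63/2', u_from='m', u_to='kg', which returns ToolError: incompatible units.
Using remeasure.asunit passing v='-5291', u_from='m', u_to='km', giving -5291/1000.
Invoking almanac.lunge passing n='-4', and get 1986-11-19.
Using remeasure.asunit passing v='-62', u_from='h', u_to='day', and see -31/12.
I try almanac.lunge passing n='31', which returns 1989-06-19.


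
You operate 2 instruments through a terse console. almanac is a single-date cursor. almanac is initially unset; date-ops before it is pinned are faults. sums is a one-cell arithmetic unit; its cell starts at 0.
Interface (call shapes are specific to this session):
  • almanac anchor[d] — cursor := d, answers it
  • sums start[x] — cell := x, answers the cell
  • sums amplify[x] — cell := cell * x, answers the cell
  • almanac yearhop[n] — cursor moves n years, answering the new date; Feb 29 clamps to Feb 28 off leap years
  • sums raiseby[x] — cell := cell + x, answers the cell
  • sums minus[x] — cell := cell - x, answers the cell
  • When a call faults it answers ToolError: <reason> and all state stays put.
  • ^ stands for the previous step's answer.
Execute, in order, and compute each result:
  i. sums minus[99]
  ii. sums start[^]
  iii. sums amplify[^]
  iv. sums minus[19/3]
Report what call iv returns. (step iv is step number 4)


-> sums minus(x→99)
<- -99
-> sums start(x→^)
<- -99
-> sums amplify(x→^)
<- 9801
-> sums minus(x→19/3)
<- 29384/3

Answer: 29384/3


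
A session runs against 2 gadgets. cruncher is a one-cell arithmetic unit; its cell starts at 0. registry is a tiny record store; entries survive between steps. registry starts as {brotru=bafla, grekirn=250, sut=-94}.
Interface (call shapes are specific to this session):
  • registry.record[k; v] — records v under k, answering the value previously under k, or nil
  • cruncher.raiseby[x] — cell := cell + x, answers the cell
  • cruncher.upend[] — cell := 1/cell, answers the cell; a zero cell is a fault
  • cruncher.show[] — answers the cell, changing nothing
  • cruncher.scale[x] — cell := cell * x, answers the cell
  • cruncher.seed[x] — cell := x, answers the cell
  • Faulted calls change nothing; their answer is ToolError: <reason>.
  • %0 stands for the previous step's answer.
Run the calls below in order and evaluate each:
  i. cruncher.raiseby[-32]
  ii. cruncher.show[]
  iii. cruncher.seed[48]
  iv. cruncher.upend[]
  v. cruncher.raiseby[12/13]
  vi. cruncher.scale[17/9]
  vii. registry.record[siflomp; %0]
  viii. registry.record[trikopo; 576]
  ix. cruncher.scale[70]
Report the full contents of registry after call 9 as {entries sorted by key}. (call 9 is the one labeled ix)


==> cruncher.raiseby(x: -32)
<== -32
==> cruncher.show()
<== -32
==> cruncher.seed(x: 48)
<== 48
==> cruncher.upend()
<== 1/48
==> cruncher.raiseby(x: 12/13)
<== 589/624
==> cruncher.scale(x: 17/9)
<== 10013/5616
==> registry.record(k: siflomp, v: %0)
<== nil
==> registry.record(k: trikopo, v: 576)
<== nil
==> cruncher.scale(x: 70)
<== 350455/2808

Answer: {brotru=bafla, grekirn=250, siflomp=10013/5616, sut=-94, trikopo=576}
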